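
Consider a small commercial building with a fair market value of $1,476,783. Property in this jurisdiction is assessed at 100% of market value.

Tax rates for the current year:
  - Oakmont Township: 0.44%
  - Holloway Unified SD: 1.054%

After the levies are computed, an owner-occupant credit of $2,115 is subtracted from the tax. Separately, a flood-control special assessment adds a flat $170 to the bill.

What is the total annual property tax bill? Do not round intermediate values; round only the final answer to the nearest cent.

$20,118.14

Assessed value = $1,476,783 × 1 = $1,476,783
Oakmont Township: $1,476,783 × 0.0044 = $6,497.8452
Holloway Unified SD: $1,476,783 × 0.01054 = $15,565.29282
Levies subtotal = $22,063.13802
After credit = $22,063.13802 − $2,115 = $19,948.13802
Total = $19,948.13802 + $170 = $20,118.13802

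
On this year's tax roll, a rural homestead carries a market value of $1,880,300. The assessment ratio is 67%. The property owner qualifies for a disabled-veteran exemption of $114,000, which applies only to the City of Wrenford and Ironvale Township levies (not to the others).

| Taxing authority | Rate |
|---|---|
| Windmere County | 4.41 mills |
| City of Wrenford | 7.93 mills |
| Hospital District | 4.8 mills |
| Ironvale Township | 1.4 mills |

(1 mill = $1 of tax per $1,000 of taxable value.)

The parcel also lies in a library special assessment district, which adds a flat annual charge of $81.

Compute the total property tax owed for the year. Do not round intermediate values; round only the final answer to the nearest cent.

$22,374.09

Assessed value = $1,880,300 × 0.67 = $1,259,801
Windmere County: $1,259,801 × 0.00441 = $5,555.72241
City of Wrenford: ($1,259,801 − $114,000) × 0.00793 = $1,145,801 × 0.00793 = $9,086.20193
Hospital District: $1,259,801 × 0.0048 = $6,047.0448
Ironvale Township: ($1,259,801 − $114,000) × 0.0014 = $1,145,801 × 0.0014 = $1,604.1214
Levies subtotal = $22,293.09054
Total = $22,293.09054 + $81 = $22,374.09054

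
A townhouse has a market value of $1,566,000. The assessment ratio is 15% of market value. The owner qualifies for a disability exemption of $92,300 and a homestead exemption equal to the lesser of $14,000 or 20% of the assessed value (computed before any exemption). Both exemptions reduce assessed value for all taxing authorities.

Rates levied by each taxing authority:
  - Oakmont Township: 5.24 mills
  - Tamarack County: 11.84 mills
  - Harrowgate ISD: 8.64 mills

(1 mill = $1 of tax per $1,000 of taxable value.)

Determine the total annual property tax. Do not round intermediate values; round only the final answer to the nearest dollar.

$3,308

Assessed value = $1,566,000 × 0.15 = $234,900
Homestead exemption = min($14,000, 20% × $234,900) = min($14,000, $46,980) = $14,000 (dollar cap binds)
Taxable value = $234,900 − $92,300 − $14,000 = $128,600
Oakmont Township: $128,600 × 0.00524 = $673.864
Tamarack County: $128,600 × 0.01184 = $1,522.624
Harrowgate ISD: $128,600 × 0.00864 = $1,111.104
Total = $3,307.592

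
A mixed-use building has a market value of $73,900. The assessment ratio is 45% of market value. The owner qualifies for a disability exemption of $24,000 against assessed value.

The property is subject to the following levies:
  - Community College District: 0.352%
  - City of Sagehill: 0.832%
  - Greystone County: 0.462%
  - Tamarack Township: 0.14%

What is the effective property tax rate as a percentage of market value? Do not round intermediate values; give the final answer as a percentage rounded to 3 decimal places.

0.224%

Assessed value = $73,900 × 0.45 = $33,255
Taxable value = $33,255 − $24,000 = $9,255
Community College District: $9,255 × 0.00352 = $32.5776
City of Sagehill: $9,255 × 0.00832 = $77.0016
Greystone County: $9,255 × 0.00462 = $42.7581
Tamarack Township: $9,255 × 0.0014 = $12.957
Total tax = $165.2943
Effective rate = $165.2943 ÷ $73,900 = 0.224% of market value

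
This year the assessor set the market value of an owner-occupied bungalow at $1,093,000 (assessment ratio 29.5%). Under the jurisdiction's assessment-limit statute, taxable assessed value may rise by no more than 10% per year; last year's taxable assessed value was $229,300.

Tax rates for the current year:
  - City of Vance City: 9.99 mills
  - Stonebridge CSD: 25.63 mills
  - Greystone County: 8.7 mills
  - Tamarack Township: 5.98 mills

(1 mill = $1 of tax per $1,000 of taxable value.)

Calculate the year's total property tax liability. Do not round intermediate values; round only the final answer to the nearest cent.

Uncapped assessed value = $1,093,000 × 0.295 = $322,435
Cap limit = $229,300 × 1.1 = $252,230
Taxable assessed value = min($322,435, $252,230) = $252,230 (cap binds)
City of Vance City: $252,230 × 0.00999 = $2,519.7777
Stonebridge CSD: $252,230 × 0.02563 = $6,464.6549
Greystone County: $252,230 × 0.0087 = $2,194.401
Tamarack Township: $252,230 × 0.00598 = $1,508.3354
Total = $12,687.169

$12,687.17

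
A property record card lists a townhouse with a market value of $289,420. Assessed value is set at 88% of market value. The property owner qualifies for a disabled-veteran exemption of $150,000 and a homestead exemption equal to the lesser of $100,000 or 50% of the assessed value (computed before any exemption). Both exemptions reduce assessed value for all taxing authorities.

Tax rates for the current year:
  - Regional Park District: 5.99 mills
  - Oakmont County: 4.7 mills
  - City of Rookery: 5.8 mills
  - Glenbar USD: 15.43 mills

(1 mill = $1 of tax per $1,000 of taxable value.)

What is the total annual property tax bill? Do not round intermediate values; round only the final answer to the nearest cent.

Assessed value = $289,420 × 0.88 = $254,689.6
Homestead exemption = min($100,000, 50% × $254,689.6) = min($100,000, $127,344.8) = $100,000 (dollar cap binds)
Taxable value = $254,689.6 − $150,000 − $100,000 = $4,689.6
Regional Park District: $4,689.6 × 0.00599 = $28.090704
Oakmont County: $4,689.6 × 0.0047 = $22.04112
City of Rookery: $4,689.6 × 0.0058 = $27.19968
Glenbar USD: $4,689.6 × 0.01543 = $72.360528
Total = $149.692032

$149.69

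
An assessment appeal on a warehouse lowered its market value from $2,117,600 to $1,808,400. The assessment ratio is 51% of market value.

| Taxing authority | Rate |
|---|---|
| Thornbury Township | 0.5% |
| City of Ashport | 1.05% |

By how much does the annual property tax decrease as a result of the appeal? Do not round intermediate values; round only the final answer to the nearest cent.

$2,444.23

Old assessed value = $2,117,600 × 0.51 = $1,079,976
New assessed value = $1,808,400 × 0.51 = $922,284
Combined rate = 0.005 + 0.0105 = 0.0155
Old tax = $1,079,976 × 0.0155 = $16,739.628
New tax = $922,284 × 0.0155 = $14,295.402
Reduction = $16,739.628 − $14,295.402 = $2,444.226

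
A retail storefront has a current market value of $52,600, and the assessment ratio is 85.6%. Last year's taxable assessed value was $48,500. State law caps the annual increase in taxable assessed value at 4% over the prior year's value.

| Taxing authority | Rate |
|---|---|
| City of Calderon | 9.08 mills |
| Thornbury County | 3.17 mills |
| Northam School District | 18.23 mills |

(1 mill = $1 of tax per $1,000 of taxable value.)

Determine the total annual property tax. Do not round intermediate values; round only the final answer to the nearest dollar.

Uncapped assessed value = $52,600 × 0.856 = $45,025.6
Cap limit = $48,500 × 1.04 = $50,440
Taxable assessed value = min($45,025.6, $50,440) = $45,025.6 (cap does not bind)
City of Calderon: $45,025.6 × 0.00908 = $408.832448
Thornbury County: $45,025.6 × 0.00317 = $142.731152
Northam School District: $45,025.6 × 0.01823 = $820.816688
Total = $1,372.380288

$1,372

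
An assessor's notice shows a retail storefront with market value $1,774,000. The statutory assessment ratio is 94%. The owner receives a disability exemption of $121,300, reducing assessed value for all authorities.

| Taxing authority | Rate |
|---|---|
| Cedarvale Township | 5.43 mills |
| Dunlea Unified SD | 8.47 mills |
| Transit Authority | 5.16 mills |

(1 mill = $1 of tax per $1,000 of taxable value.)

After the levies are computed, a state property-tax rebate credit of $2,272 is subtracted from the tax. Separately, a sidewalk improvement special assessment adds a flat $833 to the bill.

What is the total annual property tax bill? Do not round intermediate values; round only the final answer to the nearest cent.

Assessed value = $1,774,000 × 0.94 = $1,667,560
Taxable value = $1,667,560 − $121,300 = $1,546,260
Cedarvale Township: $1,546,260 × 0.00543 = $8,396.1918
Dunlea Unified SD: $1,546,260 × 0.00847 = $13,096.8222
Transit Authority: $1,546,260 × 0.00516 = $7,978.7016
Levies subtotal = $29,471.7156
After credit = $29,471.7156 − $2,272 = $27,199.7156
Total = $27,199.7156 + $833 = $28,032.7156

$28,032.72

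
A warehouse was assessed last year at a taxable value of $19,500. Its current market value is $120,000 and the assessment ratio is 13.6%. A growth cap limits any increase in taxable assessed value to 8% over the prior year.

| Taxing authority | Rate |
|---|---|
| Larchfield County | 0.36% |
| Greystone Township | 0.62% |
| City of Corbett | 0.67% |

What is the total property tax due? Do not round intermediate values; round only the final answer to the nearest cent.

Uncapped assessed value = $120,000 × 0.136 = $16,320
Cap limit = $19,500 × 1.08 = $21,060
Taxable assessed value = min($16,320, $21,060) = $16,320 (cap does not bind)
Larchfield County: $16,320 × 0.0036 = $58.752
Greystone Township: $16,320 × 0.0062 = $101.184
City of Corbett: $16,320 × 0.0067 = $109.344
Total = $269.28

$269.28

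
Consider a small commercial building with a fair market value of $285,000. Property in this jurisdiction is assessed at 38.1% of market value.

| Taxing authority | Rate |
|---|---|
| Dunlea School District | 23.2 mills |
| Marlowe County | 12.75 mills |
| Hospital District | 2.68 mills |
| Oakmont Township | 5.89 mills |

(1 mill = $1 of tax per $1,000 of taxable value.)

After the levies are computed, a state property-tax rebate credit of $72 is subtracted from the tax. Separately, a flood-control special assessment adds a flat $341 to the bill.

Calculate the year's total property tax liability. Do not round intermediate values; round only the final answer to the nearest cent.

$5,103.20

Assessed value = $285,000 × 0.381 = $108,585
Dunlea School District: $108,585 × 0.0232 = $2,519.172
Marlowe County: $108,585 × 0.01275 = $1,384.45875
Hospital District: $108,585 × 0.00268 = $291.0078
Oakmont Township: $108,585 × 0.00589 = $639.56565
Levies subtotal = $4,834.2042
After credit = $4,834.2042 − $72 = $4,762.2042
Total = $4,762.2042 + $341 = $5,103.2042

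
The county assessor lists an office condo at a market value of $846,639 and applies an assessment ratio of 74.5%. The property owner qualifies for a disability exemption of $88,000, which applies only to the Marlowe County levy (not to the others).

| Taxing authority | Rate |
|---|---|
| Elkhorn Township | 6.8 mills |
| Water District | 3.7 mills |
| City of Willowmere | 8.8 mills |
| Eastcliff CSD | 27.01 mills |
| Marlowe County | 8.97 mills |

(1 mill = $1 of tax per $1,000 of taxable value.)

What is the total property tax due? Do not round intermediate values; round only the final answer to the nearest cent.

$34,078.28

Assessed value = $846,639 × 0.745 = $630,746.055
Elkhorn Township: $630,746.055 × 0.0068 = $4,289.073174
Water District: $630,746.055 × 0.0037 = $2,333.7604035
City of Willowmere: $630,746.055 × 0.0088 = $5,550.565284
Eastcliff CSD: $630,746.055 × 0.02701 = $17,036.45094555
Marlowe County: ($630,746.055 − $88,000) × 0.00897 = $542,746.055 × 0.00897 = $4,868.43211335
Total = $34,078.2819204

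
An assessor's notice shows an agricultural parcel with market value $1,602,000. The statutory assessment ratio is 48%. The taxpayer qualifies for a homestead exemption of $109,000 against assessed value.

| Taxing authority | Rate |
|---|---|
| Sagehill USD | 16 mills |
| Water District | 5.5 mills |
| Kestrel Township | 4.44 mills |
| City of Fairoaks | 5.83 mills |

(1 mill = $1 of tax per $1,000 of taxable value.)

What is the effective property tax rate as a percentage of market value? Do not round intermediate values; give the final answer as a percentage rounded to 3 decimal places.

Assessed value = $1,602,000 × 0.48 = $768,960
Taxable value = $768,960 − $109,000 = $659,960
Sagehill USD: $659,960 × 0.016 = $10,559.36
Water District: $659,960 × 0.0055 = $3,629.78
Kestrel Township: $659,960 × 0.00444 = $2,930.2224
City of Fairoaks: $659,960 × 0.00583 = $3,847.5668
Total tax = $20,966.9292
Effective rate = $20,966.9292 ÷ $1,602,000 = 1.309% of market value

1.309%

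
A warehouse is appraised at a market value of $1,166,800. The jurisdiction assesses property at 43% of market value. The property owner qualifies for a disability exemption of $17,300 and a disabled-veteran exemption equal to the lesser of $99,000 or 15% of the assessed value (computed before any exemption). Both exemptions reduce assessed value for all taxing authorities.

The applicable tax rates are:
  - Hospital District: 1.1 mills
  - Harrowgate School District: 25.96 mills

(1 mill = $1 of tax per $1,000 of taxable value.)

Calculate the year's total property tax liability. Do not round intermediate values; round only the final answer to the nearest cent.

Assessed value = $1,166,800 × 0.43 = $501,724
Disabled-veteran exemption = min($99,000, 15% × $501,724) = min($99,000, $75,258.6) = $75,258.6 (percentage binds)
Taxable value = $501,724 − $17,300 − $75,258.6 = $409,165.4
Hospital District: $409,165.4 × 0.0011 = $450.08194
Harrowgate School District: $409,165.4 × 0.02596 = $10,621.933784
Total = $11,072.015724

$11,072.02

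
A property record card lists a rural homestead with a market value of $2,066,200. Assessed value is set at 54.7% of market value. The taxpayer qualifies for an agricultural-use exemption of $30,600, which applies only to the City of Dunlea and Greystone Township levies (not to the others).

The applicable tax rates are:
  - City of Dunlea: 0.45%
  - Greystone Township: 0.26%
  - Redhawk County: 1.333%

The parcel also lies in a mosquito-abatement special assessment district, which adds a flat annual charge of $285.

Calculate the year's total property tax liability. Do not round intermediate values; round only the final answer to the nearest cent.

$23,157.96

Assessed value = $2,066,200 × 0.547 = $1,130,211.4
City of Dunlea: ($1,130,211.4 − $30,600) × 0.0045 = $1,099,611.4 × 0.0045 = $4,948.2513
Greystone Township: ($1,130,211.4 − $30,600) × 0.0026 = $1,099,611.4 × 0.0026 = $2,858.98964
Redhawk County: $1,130,211.4 × 0.01333 = $15,065.717962
Levies subtotal = $22,872.958902
Total = $22,872.958902 + $285 = $23,157.958902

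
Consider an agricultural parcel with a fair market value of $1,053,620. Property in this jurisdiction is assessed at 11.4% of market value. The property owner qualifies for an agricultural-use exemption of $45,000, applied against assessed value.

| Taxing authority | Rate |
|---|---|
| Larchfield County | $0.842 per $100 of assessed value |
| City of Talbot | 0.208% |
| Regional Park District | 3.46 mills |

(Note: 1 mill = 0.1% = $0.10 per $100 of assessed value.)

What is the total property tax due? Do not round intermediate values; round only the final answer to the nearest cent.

$1,048.57

Assessed value = $1,053,620 × 0.114 = $120,112.68
Taxable value = $120,112.68 − $45,000 = $75,112.68
Larchfield County: $75,112.68 × 0.00842 = $632.4487656
City of Talbot: $75,112.68 × 0.00208 = $156.2343744
Regional Park District: $75,112.68 × 0.00346 = $259.8898728
Total = $1,048.5730128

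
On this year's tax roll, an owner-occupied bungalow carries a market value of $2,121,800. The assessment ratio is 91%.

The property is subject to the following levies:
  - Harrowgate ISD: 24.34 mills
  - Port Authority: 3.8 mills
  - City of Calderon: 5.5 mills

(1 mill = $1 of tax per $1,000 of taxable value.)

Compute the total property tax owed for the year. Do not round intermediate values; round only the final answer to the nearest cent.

$64,953.39

Assessed value = $2,121,800 × 0.91 = $1,930,838
Harrowgate ISD: $1,930,838 × 0.02434 = $46,996.59692
Port Authority: $1,930,838 × 0.0038 = $7,337.1844
City of Calderon: $1,930,838 × 0.0055 = $10,619.609
Total = $46,996.59692 + $7,337.1844 + $10,619.609 = $64,953.39032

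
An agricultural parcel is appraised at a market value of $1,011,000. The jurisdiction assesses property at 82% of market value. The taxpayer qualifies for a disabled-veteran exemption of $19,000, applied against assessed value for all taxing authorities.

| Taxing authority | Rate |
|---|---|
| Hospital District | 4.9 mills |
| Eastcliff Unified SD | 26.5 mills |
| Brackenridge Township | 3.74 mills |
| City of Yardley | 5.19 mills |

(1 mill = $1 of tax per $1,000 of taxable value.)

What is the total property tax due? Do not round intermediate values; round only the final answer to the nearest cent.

$32,668.11

Assessed value = $1,011,000 × 0.82 = $829,020
Taxable value = $829,020 − $19,000 = $810,020
Hospital District: $810,020 × 0.0049 = $3,969.098
Eastcliff Unified SD: $810,020 × 0.0265 = $21,465.53
Brackenridge Township: $810,020 × 0.00374 = $3,029.4748
City of Yardley: $810,020 × 0.00519 = $4,204.0038
Total = $3,969.098 + $21,465.53 + $3,029.4748 + $4,204.0038 = $32,668.1066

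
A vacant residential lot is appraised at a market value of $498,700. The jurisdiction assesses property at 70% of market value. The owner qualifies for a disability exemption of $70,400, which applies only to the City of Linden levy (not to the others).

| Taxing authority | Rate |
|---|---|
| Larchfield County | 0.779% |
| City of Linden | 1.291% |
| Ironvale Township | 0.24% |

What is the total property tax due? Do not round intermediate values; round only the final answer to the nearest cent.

Assessed value = $498,700 × 0.7 = $349,090
Larchfield County: $349,090 × 0.00779 = $2,719.4111
City of Linden: ($349,090 − $70,400) × 0.01291 = $278,690 × 0.01291 = $3,597.8879
Ironvale Township: $349,090 × 0.0024 = $837.816
Total = $7,155.115

$7,155.12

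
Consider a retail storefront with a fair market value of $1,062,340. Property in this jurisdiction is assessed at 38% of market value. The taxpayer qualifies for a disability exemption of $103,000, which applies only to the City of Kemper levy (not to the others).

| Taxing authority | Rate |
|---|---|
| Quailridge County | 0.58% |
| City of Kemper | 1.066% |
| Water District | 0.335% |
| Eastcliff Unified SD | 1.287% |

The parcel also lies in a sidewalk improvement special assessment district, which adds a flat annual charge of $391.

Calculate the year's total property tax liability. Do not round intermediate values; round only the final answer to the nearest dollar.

Assessed value = $1,062,340 × 0.38 = $403,689.2
Quailridge County: $403,689.2 × 0.0058 = $2,341.39736
City of Kemper: ($403,689.2 − $103,000) × 0.01066 = $300,689.2 × 0.01066 = $3,205.346872
Water District: $403,689.2 × 0.00335 = $1,352.35882
Eastcliff Unified SD: $403,689.2 × 0.01287 = $5,195.480004
Levies subtotal = $12,094.583056
Total = $12,094.583056 + $391 = $12,485.583056

$12,486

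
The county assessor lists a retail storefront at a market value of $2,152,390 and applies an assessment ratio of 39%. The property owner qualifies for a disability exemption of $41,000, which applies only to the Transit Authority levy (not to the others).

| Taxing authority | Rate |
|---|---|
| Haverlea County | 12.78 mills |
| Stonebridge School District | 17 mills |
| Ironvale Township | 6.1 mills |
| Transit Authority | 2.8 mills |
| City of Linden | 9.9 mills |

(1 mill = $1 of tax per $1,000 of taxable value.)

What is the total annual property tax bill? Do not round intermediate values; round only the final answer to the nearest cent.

Assessed value = $2,152,390 × 0.39 = $839,432.1
Haverlea County: $839,432.1 × 0.01278 = $10,727.942238
Stonebridge School District: $839,432.1 × 0.017 = $14,270.3457
Ironvale Township: $839,432.1 × 0.0061 = $5,120.53581
Transit Authority: ($839,432.1 − $41,000) × 0.0028 = $798,432.1 × 0.0028 = $2,235.60988
City of Linden: $839,432.1 × 0.0099 = $8,310.37779
Total = $40,664.811418

$40,664.81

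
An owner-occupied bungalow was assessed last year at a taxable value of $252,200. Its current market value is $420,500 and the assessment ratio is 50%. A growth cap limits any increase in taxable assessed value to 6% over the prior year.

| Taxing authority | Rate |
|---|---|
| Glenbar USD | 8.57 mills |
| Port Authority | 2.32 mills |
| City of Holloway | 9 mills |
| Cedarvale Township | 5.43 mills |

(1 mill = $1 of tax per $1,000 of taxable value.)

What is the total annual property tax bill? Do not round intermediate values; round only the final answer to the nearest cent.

$5,323.53

Uncapped assessed value = $420,500 × 0.5 = $210,250
Cap limit = $252,200 × 1.06 = $267,332
Taxable assessed value = min($210,250, $267,332) = $210,250 (cap does not bind)
Glenbar USD: $210,250 × 0.00857 = $1,801.8425
Port Authority: $210,250 × 0.00232 = $487.78
City of Holloway: $210,250 × 0.009 = $1,892.25
Cedarvale Township: $210,250 × 0.00543 = $1,141.6575
Total = $5,323.53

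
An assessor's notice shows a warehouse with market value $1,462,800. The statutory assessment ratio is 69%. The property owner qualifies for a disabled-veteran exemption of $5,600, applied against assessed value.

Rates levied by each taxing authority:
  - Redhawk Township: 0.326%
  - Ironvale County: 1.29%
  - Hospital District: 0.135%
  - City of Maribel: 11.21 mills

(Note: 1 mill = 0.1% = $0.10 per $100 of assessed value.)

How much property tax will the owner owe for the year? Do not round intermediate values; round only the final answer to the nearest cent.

Assessed value = $1,462,800 × 0.69 = $1,009,332
Taxable value = $1,009,332 − $5,600 = $1,003,732
Redhawk Township: $1,003,732 × 0.00326 = $3,272.16632
Ironvale County: $1,003,732 × 0.0129 = $12,948.1428
Hospital District: $1,003,732 × 0.00135 = $1,355.0382
City of Maribel: $1,003,732 × 0.01121 = $11,251.83572
Total = $28,827.18304

$28,827.18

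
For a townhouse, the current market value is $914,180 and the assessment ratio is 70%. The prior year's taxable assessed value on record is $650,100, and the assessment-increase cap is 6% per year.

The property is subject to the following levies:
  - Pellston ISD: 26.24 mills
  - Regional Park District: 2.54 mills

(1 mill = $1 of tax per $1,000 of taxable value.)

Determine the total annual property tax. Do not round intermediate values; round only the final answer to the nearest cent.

Uncapped assessed value = $914,180 × 0.7 = $639,926
Cap limit = $650,100 × 1.06 = $689,106
Taxable assessed value = min($639,926, $689,106) = $639,926 (cap does not bind)
Pellston ISD: $639,926 × 0.02624 = $16,791.65824
Regional Park District: $639,926 × 0.00254 = $1,625.41204
Total = $18,417.07028

$18,417.07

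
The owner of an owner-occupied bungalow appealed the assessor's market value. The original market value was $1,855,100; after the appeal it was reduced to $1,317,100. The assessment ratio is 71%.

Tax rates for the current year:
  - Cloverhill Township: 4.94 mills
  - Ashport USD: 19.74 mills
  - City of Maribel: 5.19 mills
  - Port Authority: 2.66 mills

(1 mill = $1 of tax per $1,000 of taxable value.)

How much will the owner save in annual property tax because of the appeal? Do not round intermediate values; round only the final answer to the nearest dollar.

$12,426

Old assessed value = $1,855,100 × 0.71 = $1,317,121
New assessed value = $1,317,100 × 0.71 = $935,141
Combined rate = 0.00494 + 0.01974 + 0.00519 + 0.00266 = 0.03253
Old tax = $1,317,121 × 0.03253 = $42,845.94613
New tax = $935,141 × 0.03253 = $30,420.13673
Reduction = $42,845.94613 − $30,420.13673 = $12,425.8094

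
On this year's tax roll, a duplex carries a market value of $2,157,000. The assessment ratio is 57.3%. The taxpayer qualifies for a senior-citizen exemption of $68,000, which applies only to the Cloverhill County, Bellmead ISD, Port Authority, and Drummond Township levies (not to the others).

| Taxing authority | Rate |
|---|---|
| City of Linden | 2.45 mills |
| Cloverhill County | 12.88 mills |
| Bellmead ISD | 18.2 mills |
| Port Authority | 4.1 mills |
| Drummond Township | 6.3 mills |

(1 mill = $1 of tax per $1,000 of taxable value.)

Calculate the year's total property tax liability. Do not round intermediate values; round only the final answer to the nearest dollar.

$51,475

Assessed value = $2,157,000 × 0.573 = $1,235,961
City of Linden: $1,235,961 × 0.00245 = $3,028.10445
Cloverhill County: ($1,235,961 − $68,000) × 0.01288 = $1,167,961 × 0.01288 = $15,043.33768
Bellmead ISD: ($1,235,961 − $68,000) × 0.0182 = $1,167,961 × 0.0182 = $21,256.8902
Port Authority: ($1,235,961 − $68,000) × 0.0041 = $1,167,961 × 0.0041 = $4,788.6401
Drummond Township: ($1,235,961 − $68,000) × 0.0063 = $1,167,961 × 0.0063 = $7,358.1543
Total = $51,475.12673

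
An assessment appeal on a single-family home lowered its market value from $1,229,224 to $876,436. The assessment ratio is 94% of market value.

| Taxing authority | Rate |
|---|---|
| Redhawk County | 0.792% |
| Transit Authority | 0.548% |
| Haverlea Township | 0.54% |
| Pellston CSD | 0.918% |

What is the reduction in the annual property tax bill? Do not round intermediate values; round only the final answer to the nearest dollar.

$9,279

Old assessed value = $1,229,224 × 0.94 = $1,155,470.56
New assessed value = $876,436 × 0.94 = $823,849.84
Combined rate = 0.00792 + 0.00548 + 0.0054 + 0.00918 = 0.02798
Old tax = $1,155,470.56 × 0.02798 = $32,330.0662688
New tax = $823,849.84 × 0.02798 = $23,051.3185232
Reduction = $32,330.0662688 − $23,051.3185232 = $9,278.7477456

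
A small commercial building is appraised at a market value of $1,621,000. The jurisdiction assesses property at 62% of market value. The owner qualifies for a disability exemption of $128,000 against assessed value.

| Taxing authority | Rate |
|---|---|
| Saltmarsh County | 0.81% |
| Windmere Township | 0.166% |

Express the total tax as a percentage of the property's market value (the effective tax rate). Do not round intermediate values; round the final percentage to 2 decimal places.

0.53%

Assessed value = $1,621,000 × 0.62 = $1,005,020
Taxable value = $1,005,020 − $128,000 = $877,020
Saltmarsh County: $877,020 × 0.0081 = $7,103.862
Windmere Township: $877,020 × 0.00166 = $1,455.8532
Total tax = $8,559.7152
Effective rate = $8,559.7152 ÷ $1,621,000 = 0.53% of market value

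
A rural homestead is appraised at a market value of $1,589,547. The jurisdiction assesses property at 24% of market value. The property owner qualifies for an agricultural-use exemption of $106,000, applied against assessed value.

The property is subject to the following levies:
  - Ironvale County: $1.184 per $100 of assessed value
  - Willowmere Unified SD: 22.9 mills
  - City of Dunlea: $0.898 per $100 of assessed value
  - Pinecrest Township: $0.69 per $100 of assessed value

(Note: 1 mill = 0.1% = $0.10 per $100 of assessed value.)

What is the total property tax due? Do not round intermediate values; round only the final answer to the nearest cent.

Assessed value = $1,589,547 × 0.24 = $381,491.28
Taxable value = $381,491.28 − $106,000 = $275,491.28
Ironvale County: $275,491.28 × 0.01184 = $3,261.8167552
Willowmere Unified SD: $275,491.28 × 0.0229 = $6,308.750312
City of Dunlea: $275,491.28 × 0.00898 = $2,473.9116944
Pinecrest Township: $275,491.28 × 0.0069 = $1,900.889832
Total = $13,945.3685936

$13,945.37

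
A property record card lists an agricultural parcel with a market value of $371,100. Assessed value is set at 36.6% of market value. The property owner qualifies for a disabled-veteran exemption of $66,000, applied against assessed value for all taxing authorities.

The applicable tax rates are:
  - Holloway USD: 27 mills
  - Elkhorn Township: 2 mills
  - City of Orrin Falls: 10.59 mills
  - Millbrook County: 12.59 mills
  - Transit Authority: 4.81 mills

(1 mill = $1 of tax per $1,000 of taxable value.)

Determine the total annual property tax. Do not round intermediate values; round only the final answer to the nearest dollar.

$3,979

Assessed value = $371,100 × 0.366 = $135,822.6
Taxable value = $135,822.6 − $66,000 = $69,822.6
Holloway USD: $69,822.6 × 0.027 = $1,885.2102
Elkhorn Township: $69,822.6 × 0.002 = $139.6452
City of Orrin Falls: $69,822.6 × 0.01059 = $739.421334
Millbrook County: $69,822.6 × 0.01259 = $879.066534
Transit Authority: $69,822.6 × 0.00481 = $335.846706
Total = $1,885.2102 + $139.6452 + $739.421334 + $879.066534 + $335.846706 = $3,979.189974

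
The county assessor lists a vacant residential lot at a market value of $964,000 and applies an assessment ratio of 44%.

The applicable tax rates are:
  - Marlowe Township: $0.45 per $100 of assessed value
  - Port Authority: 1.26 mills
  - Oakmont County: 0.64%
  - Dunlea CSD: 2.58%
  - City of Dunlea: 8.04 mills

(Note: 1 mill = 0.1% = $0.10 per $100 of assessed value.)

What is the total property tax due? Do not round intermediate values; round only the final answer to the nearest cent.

$19,511.36

Assessed value = $964,000 × 0.44 = $424,160
Marlowe Township: $424,160 × 0.0045 = $1,908.72
Port Authority: $424,160 × 0.00126 = $534.4416
Oakmont County: $424,160 × 0.0064 = $2,714.624
Dunlea CSD: $424,160 × 0.0258 = $10,943.328
City of Dunlea: $424,160 × 0.00804 = $3,410.2464
Total = $19,511.36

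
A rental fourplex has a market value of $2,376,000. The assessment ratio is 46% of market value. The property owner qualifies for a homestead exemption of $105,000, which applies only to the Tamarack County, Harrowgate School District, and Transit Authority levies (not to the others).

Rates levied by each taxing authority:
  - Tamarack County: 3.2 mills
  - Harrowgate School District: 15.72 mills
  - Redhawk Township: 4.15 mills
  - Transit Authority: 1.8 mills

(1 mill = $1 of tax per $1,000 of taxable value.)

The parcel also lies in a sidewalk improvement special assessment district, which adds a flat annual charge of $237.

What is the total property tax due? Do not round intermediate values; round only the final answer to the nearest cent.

$25,243.32

Assessed value = $2,376,000 × 0.46 = $1,092,960
Tamarack County: ($1,092,960 − $105,000) × 0.0032 = $987,960 × 0.0032 = $3,161.472
Harrowgate School District: ($1,092,960 − $105,000) × 0.01572 = $987,960 × 0.01572 = $15,530.7312
Redhawk Township: $1,092,960 × 0.00415 = $4,535.784
Transit Authority: ($1,092,960 − $105,000) × 0.0018 = $987,960 × 0.0018 = $1,778.328
Levies subtotal = $25,006.3152
Total = $25,006.3152 + $237 = $25,243.3152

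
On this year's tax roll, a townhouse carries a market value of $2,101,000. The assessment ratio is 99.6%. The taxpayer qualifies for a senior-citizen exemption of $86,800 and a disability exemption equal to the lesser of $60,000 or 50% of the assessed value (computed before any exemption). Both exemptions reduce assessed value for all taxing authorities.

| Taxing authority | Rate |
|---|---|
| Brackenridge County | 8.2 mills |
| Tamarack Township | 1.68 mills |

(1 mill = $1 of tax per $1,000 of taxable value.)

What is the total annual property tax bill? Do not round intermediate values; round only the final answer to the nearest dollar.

$19,224

Assessed value = $2,101,000 × 0.996 = $2,092,596
Disability exemption = min($60,000, 50% × $2,092,596) = min($60,000, $1,046,298) = $60,000 (dollar cap binds)
Taxable value = $2,092,596 − $86,800 − $60,000 = $1,945,796
Brackenridge County: $1,945,796 × 0.0082 = $15,955.5272
Tamarack Township: $1,945,796 × 0.00168 = $3,268.93728
Total = $19,224.46448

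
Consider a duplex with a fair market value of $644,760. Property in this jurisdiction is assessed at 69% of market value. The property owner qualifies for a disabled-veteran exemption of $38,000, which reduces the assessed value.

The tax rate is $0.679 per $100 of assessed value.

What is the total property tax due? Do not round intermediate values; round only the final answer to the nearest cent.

Assessed value = $644,760 × 0.69 = $444,884.4
Taxable value = $444,884.4 − $38,000 = $406,884.4
Tax = $406,884.4 × 0.00679 = $2,762.745076

$2,762.75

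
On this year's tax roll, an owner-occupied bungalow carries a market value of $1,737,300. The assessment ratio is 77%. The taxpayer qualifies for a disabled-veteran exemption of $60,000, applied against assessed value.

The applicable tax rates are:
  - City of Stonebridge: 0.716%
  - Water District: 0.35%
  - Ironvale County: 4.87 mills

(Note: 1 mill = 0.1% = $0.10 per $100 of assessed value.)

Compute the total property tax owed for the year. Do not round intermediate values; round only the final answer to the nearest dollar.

$19,843

Assessed value = $1,737,300 × 0.77 = $1,337,721
Taxable value = $1,337,721 − $60,000 = $1,277,721
City of Stonebridge: $1,277,721 × 0.00716 = $9,148.48236
Water District: $1,277,721 × 0.0035 = $4,472.0235
Ironvale County: $1,277,721 × 0.00487 = $6,222.50127
Total = $19,843.00713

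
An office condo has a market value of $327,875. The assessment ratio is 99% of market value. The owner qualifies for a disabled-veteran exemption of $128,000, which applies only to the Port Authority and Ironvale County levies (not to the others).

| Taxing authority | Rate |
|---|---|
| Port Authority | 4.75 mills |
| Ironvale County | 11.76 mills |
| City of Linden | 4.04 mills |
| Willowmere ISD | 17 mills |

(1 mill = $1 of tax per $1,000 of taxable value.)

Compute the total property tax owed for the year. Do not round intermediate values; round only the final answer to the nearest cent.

Assessed value = $327,875 × 0.99 = $324,596.25
Port Authority: ($324,596.25 − $128,000) × 0.00475 = $196,596.25 × 0.00475 = $933.8321875
Ironvale County: ($324,596.25 − $128,000) × 0.01176 = $196,596.25 × 0.01176 = $2,311.9719
City of Linden: $324,596.25 × 0.00404 = $1,311.36885
Willowmere ISD: $324,596.25 × 0.017 = $5,518.13625
Total = $10,075.3091875

$10,075.31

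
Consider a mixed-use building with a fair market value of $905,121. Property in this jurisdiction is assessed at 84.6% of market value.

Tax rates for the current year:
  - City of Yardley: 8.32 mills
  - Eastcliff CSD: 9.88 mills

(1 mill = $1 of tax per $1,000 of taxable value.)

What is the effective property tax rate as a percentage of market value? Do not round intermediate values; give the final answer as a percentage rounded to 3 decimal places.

1.540%

Assessed value = $905,121 × 0.846 = $765,732.366
City of Yardley: $765,732.366 × 0.00832 = $6,370.89328512
Eastcliff CSD: $765,732.366 × 0.00988 = $7,565.43577608
Total tax = $13,936.3290612
Effective rate = $13,936.3290612 ÷ $905,121 = 1.540% of market value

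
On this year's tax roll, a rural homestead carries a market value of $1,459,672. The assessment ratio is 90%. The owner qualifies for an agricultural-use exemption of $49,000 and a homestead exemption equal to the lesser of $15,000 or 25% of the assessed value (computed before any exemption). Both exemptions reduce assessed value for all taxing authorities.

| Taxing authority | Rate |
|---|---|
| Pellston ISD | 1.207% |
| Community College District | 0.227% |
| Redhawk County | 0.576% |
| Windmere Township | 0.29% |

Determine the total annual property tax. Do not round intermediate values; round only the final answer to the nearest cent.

Assessed value = $1,459,672 × 0.9 = $1,313,704.8
Homestead exemption = min($15,000, 25% × $1,313,704.8) = min($15,000, $328,426.2) = $15,000 (dollar cap binds)
Taxable value = $1,313,704.8 − $49,000 − $15,000 = $1,249,704.8
Pellston ISD: $1,249,704.8 × 0.01207 = $15,083.936936
Community College District: $1,249,704.8 × 0.00227 = $2,836.829896
Redhawk County: $1,249,704.8 × 0.00576 = $7,198.299648
Windmere Township: $1,249,704.8 × 0.0029 = $3,624.14392
Total = $28,743.2104

$28,743.21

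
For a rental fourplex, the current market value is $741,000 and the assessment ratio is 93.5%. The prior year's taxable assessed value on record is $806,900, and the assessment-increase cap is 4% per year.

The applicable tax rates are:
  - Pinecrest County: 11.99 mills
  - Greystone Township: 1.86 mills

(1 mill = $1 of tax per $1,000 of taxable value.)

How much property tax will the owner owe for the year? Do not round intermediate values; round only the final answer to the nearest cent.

$9,595.76

Uncapped assessed value = $741,000 × 0.935 = $692,835
Cap limit = $806,900 × 1.04 = $839,176
Taxable assessed value = min($692,835, $839,176) = $692,835 (cap does not bind)
Pinecrest County: $692,835 × 0.01199 = $8,307.09165
Greystone Township: $692,835 × 0.00186 = $1,288.6731
Total = $9,595.76475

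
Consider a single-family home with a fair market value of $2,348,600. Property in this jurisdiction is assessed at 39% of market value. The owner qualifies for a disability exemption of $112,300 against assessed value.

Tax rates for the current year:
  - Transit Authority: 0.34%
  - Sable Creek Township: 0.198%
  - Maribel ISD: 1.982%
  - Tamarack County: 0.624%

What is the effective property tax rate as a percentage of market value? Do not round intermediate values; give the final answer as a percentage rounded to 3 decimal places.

Assessed value = $2,348,600 × 0.39 = $915,954
Taxable value = $915,954 − $112,300 = $803,654
Transit Authority: $803,654 × 0.0034 = $2,732.4236
Sable Creek Township: $803,654 × 0.00198 = $1,591.23492
Maribel ISD: $803,654 × 0.01982 = $15,928.42228
Tamarack County: $803,654 × 0.00624 = $5,014.80096
Total tax = $25,266.88176
Effective rate = $25,266.88176 ÷ $2,348,600 = 1.076% of market value

1.076%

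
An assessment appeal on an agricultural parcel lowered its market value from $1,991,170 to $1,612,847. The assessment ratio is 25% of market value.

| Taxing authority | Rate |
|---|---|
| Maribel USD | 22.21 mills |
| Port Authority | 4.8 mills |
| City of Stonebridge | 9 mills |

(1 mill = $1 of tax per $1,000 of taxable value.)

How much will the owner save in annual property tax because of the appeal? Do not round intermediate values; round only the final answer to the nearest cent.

Old assessed value = $1,991,170 × 0.25 = $497,792.5
New assessed value = $1,612,847 × 0.25 = $403,211.75
Combined rate = 0.02221 + 0.0048 + 0.009 = 0.03601
Old tax = $497,792.5 × 0.03601 = $17,925.507925
New tax = $403,211.75 × 0.03601 = $14,519.6551175
Reduction = $17,925.507925 − $14,519.6551175 = $3,405.8528075

$3,405.85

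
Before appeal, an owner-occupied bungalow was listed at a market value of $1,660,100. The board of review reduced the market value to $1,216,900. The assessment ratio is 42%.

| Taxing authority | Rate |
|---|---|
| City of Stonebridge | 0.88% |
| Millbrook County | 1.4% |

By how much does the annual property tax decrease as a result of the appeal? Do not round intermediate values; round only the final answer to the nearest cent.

Old assessed value = $1,660,100 × 0.42 = $697,242
New assessed value = $1,216,900 × 0.42 = $511,098
Combined rate = 0.0088 + 0.014 = 0.0228
Old tax = $697,242 × 0.0228 = $15,897.1176
New tax = $511,098 × 0.0228 = $11,653.0344
Reduction = $15,897.1176 − $11,653.0344 = $4,244.0832

$4,244.08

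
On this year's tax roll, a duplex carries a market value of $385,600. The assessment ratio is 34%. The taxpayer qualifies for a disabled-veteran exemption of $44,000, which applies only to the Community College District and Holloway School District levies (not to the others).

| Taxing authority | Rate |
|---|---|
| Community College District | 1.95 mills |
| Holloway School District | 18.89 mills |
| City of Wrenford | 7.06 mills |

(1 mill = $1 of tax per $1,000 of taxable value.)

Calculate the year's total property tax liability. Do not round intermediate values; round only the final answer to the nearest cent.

Assessed value = $385,600 × 0.34 = $131,104
Community College District: ($131,104 − $44,000) × 0.00195 = $87,104 × 0.00195 = $169.8528
Holloway School District: ($131,104 − $44,000) × 0.01889 = $87,104 × 0.01889 = $1,645.39456
City of Wrenford: $131,104 × 0.00706 = $925.59424
Total = $2,740.8416

$2,740.84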